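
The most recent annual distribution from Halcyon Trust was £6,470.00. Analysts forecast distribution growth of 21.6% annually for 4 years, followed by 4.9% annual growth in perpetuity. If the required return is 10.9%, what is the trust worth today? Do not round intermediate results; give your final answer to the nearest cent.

£196261.49

D_1 = 7867.52000
D_2 = 9566.90432
D_3 = 11633.35565
D_4 = 14146.16047
Terminal value at year 4: TV = D_4×(1+g_2)/(r−g_2) = 14839.32234/0.06 = 247322.03896
P_0 = D_1/(1+r)^1 + D_2/(1+r)^2 + D_3/(1+r)^3 + D_4/(1+r)^4 + TV/(1+r)^4
    = 7094.24707 + 7778.72357 + 8529.24063 + 9352.17007 + 163507.10669 = 196261.48803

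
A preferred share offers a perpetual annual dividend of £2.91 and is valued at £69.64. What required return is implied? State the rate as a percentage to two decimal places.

P = C/r ⇒ r = C/P = £2.91/£69.64 = 0.041786

4.18%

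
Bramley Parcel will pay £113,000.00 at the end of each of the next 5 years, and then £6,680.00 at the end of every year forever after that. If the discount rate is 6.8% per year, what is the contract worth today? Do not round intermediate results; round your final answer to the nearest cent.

£536512.71

PV of 5-year annuity: £113,000.00 × [1 − (1+0.068)^−5] / 0.068 = 465814.03351
Perpetuity value at year 5: £6,680.00 / 0.068 = 98235.29412
PV of perpetuity: 98235.29412 / (1+0.068)^5 = 70698.67692
Total PV = 465814.03351 + 70698.67692 = 536512.71042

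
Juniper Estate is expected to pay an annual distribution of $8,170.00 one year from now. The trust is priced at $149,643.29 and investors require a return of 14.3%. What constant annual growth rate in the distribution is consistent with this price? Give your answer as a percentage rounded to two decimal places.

P = D₁/(r−g) ⇒ g = r − D₁/P = 0.143 − $8,170.00/$149,643.29 = 0.088403

8.84%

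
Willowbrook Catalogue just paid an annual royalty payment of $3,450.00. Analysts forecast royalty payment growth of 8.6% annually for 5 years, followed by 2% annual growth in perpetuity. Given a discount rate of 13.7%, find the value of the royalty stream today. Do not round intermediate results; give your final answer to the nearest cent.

D_1 = 3746.70000
D_2 = 4068.91620
D_3 = 4418.84299
D_4 = 4798.86349
D_5 = 5211.56575
Terminal value at year 5: TV = D_5×(1+g_2)/(r−g_2) = 5315.79707/0.117 = 45434.16296
P_0 = D_1/(1+r)^1 + D_2/(1+r)^2 + D_3/(1+r)^3 + D_4/(1+r)^4 + D_5/(1+r)^5 + TV/(1+r)^5
    = 3295.25066 + 3147.44258 + 3006.26442 + 2871.41879 + 2742.62164 + 23910.03478 = 38973.03287

$38973.03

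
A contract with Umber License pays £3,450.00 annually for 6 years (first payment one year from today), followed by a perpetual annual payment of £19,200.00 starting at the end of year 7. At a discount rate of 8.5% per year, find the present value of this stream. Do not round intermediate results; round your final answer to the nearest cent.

£154163.36

PV of 6-year annuity: £3,450.00 × [1 − (1+0.085)^−6] / 0.085 = 15709.87573
Perpetuity value at year 6: £19,200.00 / 0.085 = 225882.35294
PV of perpetuity: 225882.35294 / (1+0.085)^6 = 138453.47929
Total PV = 15709.87573 + 138453.47929 = 154163.35502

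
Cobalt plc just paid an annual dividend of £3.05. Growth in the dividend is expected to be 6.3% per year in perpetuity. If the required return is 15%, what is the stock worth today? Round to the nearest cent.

£37.27

D₁ = D₀ × (1 + g) = £3.05 × 1.063 = £3.2422
Growing perpetuity: P = D₁ / (r − g) = £3.2422 / (0.15 − 0.063) = £37.27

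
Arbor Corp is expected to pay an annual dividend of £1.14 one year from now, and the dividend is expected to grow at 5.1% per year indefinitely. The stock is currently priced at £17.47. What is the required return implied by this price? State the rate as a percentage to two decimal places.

P = D₁/(r − g) ⇒ r = D₁/P + g = £1.1400/£17.47 + 0.051 = 0.065255 + 0.051 = 0.116255

11.63%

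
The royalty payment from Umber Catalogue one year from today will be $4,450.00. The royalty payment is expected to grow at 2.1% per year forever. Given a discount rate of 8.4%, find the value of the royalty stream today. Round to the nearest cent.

$70634.92

Growing perpetuity: P = D₁ / (r − g) = $4,450.0000 / (0.084 − 0.021) = $70,634.92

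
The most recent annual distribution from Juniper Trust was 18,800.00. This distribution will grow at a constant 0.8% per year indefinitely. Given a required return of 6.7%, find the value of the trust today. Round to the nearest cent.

D₁ = D₀ × (1 + g) = 18,800.00 × 1.008 = 18,950.4000
Growing perpetuity: P = D₁ / (r − g) = 18,950.4000 / (0.067 − 0.008) = 321,193.22

321193.22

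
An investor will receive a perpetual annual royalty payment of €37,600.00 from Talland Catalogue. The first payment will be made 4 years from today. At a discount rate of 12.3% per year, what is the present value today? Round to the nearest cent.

Value at end of year 3: C / r = €37,600.00 / 0.123 = €305,691.0569
Discount to today: PV = €305,691.0569 / (1 + 0.123)^3 = €305,691.0569 / 1.416248 = €215,845.73

€215845.73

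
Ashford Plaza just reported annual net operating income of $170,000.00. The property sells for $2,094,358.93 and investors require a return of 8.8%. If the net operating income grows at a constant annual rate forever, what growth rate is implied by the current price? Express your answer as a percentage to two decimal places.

0.63%

P = D₀(1+g)/(r−g) ⇒ P(r−g) = D₀(1+g) ⇒ g(P+D₀) = P·r − D₀
g = (P·r − D₀)/(P + D₀) = ($2,094,358.93×0.088 − $170,000.00) / ($2,094,358.93 + $170,000.00) = 0.006317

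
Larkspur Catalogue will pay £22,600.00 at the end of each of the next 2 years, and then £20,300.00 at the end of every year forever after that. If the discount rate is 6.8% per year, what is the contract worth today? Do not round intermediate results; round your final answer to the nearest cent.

PV of 2-year annuity: £22,600.00 × [1 − (1+0.068)^−2] / 0.068 = 40974.76469
Perpetuity value at year 2: £20,300.00 / 0.068 = 298529.41176
PV of perpetuity: 298529.41176 / (1+0.068)^2 = 261724.64525
Total PV = 40974.76469 + 261724.64525 = 302699.40994

£302699.41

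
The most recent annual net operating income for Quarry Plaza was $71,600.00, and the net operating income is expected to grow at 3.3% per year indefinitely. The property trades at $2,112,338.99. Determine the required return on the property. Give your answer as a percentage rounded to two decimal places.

D₁ = $71,600.00 × 1.033 = $73,962.8000
P = D₁/(r − g) ⇒ r = D₁/P + g = $73,962.8000/$2,112,338.99 + 0.033 = 0.035015 + 0.033 = 0.068015

6.80%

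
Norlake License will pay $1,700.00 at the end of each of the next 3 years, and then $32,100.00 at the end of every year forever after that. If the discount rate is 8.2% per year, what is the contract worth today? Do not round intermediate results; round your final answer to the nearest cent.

PV of 3-year annuity: $1,700.00 × [1 − (1+0.082)^−3] / 0.082 = 4365.30259
Perpetuity value at year 3: $32,100.00 / 0.082 = 391463.41463
PV of perpetuity: 391463.41463 / (1+0.082)^3 = 309036.23042
Total PV = 4365.30259 + 309036.23042 = 313401.53301

$313401.53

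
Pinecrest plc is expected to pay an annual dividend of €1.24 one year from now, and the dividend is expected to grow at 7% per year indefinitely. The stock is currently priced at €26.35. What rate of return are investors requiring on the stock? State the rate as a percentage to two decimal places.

P = D₁/(r − g) ⇒ r = D₁/P + g = €1.2400/€26.35 + 0.07 = 0.047059 + 0.07 = 0.117059

11.71%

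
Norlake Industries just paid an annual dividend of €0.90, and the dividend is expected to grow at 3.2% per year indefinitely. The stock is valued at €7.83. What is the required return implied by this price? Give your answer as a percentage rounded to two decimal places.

15.06%

D₁ = €0.90 × 1.032 = €0.9288
P = D₁/(r − g) ⇒ r = D₁/P + g = €0.9288/€7.83 + 0.032 = 0.118621 + 0.032 = 0.150621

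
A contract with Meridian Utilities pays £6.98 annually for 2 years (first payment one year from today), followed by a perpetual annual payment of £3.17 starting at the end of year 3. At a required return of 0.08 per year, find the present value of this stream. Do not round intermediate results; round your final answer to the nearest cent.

PV of 2-year annuity: £6.98 × [1 − (1+0.08)^−2] / 0.08 = 12.44719
Perpetuity value at year 2: £3.17 / 0.08 = 39.62500
PV of perpetuity: 39.62500 / (1+0.08)^2 = 33.97205
Total PV = 12.44719 + 33.97205 = 46.41924

£46.42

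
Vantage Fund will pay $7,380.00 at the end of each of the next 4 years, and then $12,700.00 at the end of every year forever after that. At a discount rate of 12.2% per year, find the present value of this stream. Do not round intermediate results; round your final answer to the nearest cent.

PV of 4-year annuity: $7,380.00 × [1 − (1+0.122)^−4] / 0.122 = 22321.54457
Perpetuity value at year 4: $12,700.00 / 0.122 = 104098.36066
PV of perpetuity: 104098.36066 / (1+0.122)^4 = 65685.94655
Total PV = 22321.54457 + 65685.94655 = 88007.49113

$88007.49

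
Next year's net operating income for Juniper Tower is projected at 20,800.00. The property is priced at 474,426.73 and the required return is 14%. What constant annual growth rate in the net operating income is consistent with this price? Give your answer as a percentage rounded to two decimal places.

9.62%

P = D₁/(r−g) ⇒ g = r − D₁/P = 0.14 − 20,800.00/474,426.73 = 0.096158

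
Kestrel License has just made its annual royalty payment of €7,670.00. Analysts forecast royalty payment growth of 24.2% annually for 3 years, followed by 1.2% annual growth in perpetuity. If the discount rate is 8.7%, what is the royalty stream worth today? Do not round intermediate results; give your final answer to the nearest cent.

D_1 = 9526.14000
D_2 = 11831.46588
D_3 = 14694.68062
Terminal value at year 3: TV = D_3×(1+g_2)/(r−g_2) = 14871.01679/0.075 = 198280.22387
P_0 = D_1/(1+r)^1 + D_2/(1+r)^2 + D_3/(1+r)^3 + TV/(1+r)^3
    = 8763.69825 + 10013.35164 + 11441.19847 + 154379.90464 = 184598.15299

€184598.15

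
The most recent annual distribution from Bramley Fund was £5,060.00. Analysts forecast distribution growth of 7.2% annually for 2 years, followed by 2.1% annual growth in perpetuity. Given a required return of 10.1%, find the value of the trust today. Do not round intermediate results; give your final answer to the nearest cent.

D_1 = 5424.32000
D_2 = 5814.87104
Terminal value at year 2: TV = D_2×(1+g_2)/(r−g_2) = 5936.98333/0.08 = 74212.29165
P_0 = D_1/(1+r)^1 + D_2/(1+r)^2 + TV/(1+r)^2
    = 4926.72116 + 4796.95285 + 61221.11073 = 70944.78474

£70944.78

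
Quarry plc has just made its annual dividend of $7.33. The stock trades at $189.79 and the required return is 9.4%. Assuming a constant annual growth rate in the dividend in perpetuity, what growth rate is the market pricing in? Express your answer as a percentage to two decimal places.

P = D₀(1+g)/(r−g) ⇒ P(r−g) = D₀(1+g) ⇒ g(P+D₀) = P·r − D₀
g = (P·r − D₀)/(P + D₀) = ($189.79×0.094 − $7.33) / ($189.79 + $7.33) = 0.053319

5.33%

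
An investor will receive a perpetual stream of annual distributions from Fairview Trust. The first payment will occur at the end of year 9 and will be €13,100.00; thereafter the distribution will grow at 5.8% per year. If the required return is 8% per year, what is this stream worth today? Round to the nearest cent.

Value at end of year 8: C₁ / (r − g) = €13,100.00 / (0.08 − 0.058) = €595,454.5455
Discount to today: PV = €595,454.5455 / (1 + 0.08)^8 = €595,454.5455 / 1.850930 = €321,705.56

€321705.56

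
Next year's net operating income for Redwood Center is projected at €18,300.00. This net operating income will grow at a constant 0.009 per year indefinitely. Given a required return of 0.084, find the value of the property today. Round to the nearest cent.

€244000.00

Growing perpetuity: P = D₁ / (r − g) = €18,300.0000 / (0.084 − 0.009) = €244,000.00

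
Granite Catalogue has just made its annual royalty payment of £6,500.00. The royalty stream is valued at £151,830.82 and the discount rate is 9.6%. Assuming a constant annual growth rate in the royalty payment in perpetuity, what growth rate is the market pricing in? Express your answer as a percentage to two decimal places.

P = D₀(1+g)/(r−g) ⇒ P(r−g) = D₀(1+g) ⇒ g(P+D₀) = P·r − D₀
g = (P·r − D₀)/(P + D₀) = (£151,830.82×0.096 − £6,500.00) / (£151,830.82 + £6,500.00) = 0.051006

5.10%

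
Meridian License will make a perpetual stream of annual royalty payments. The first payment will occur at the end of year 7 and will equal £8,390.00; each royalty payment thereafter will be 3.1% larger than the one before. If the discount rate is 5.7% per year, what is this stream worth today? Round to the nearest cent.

£231386.86

Value at end of year 6: C₁ / (r − g) = £8,390.00 / (0.057 − 0.031) = £322,692.3077
Discount to today: PV = £322,692.3077 / (1 + 0.057)^6 = £322,692.3077 / 1.394601 = £231,386.86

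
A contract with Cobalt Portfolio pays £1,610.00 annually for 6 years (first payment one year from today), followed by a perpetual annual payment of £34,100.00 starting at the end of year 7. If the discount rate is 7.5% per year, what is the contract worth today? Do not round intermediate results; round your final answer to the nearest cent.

PV of 6-year annuity: £1,610.00 × [1 − (1+0.075)^−6] / 0.075 = 7557.09274
Perpetuity value at year 6: £34,100.00 / 0.075 = 454666.66667
PV of perpetuity: 454666.66667 / (1+0.075)^6 = 294606.50373
Total PV = 7557.09274 + 294606.50373 = 302163.59647

£302163.60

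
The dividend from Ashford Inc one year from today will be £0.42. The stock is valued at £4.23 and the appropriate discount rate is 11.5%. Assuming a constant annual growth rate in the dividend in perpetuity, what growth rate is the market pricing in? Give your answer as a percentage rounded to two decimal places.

1.57%

P = D₁/(r−g) ⇒ g = r − D₁/P = 0.115 − £0.42/£4.23 = 0.015709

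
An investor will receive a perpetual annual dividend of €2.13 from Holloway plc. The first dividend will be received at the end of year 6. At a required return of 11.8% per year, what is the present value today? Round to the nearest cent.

Value at end of year 5: C / r = €2.13 / 0.118 = €18.0508
Discount to today: PV = €18.0508 / (1 + 0.118)^5 = €18.0508 / 1.746663 = €10.33

€10.33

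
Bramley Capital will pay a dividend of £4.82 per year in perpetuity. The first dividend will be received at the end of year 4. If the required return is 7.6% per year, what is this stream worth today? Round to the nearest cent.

Value at end of year 3: C / r = £4.82 / 0.076 = £63.4211
Discount to today: PV = £63.4211 / (1 + 0.076)^3 = £63.4211 / 1.245767 = £50.91

£50.91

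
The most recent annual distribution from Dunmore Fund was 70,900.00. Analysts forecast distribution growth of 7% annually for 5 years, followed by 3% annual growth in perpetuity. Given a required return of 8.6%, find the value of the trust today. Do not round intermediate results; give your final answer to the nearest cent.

D_1 = 75863.00000
D_2 = 81173.41000
D_3 = 86855.54870
D_4 = 92935.43711
D_5 = 99440.91771
Terminal value at year 5: TV = D_5×(1+g_2)/(r−g_2) = 102424.14524/0.056 = 1829002.59353
P_0 = D_1/(1+r)^1 + D_2/(1+r)^2 + D_3/(1+r)^3 + D_4/(1+r)^4 + D_5/(1+r)^5 + TV/(1+r)^5
    = 69855.43278 + 68826.25513 + 67812.24033 + 66813.16496 + 65828.80894 + 1210779.87872 = 1549915.78086

1549915.78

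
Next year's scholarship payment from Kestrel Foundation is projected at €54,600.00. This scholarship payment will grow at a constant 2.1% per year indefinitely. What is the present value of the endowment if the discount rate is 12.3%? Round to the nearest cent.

€535294.12

Growing perpetuity: P = D₁ / (r − g) = €54,600.0000 / (0.123 − 0.021) = €535,294.12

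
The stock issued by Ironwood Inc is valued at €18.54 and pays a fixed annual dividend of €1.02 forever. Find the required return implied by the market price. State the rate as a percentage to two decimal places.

5.50%

P = C/r ⇒ r = C/P = €1.02/€18.54 = 0.055016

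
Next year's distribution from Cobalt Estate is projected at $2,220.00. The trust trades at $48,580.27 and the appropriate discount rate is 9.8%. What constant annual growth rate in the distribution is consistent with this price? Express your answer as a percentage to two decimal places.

5.23%

P = D₁/(r−g) ⇒ g = r − D₁/P = 0.098 − $2,220.00/$48,580.27 = 0.052302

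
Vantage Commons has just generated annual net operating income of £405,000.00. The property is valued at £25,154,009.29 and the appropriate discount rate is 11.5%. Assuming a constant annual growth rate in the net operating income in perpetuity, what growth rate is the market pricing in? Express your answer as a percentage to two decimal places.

9.73%

P = D₀(1+g)/(r−g) ⇒ P(r−g) = D₀(1+g) ⇒ g(P+D₀) = P·r − D₀
g = (P·r − D₀)/(P + D₀) = (£25,154,009.29×0.115 − £405,000.00) / (£25,154,009.29 + £405,000.00) = 0.097332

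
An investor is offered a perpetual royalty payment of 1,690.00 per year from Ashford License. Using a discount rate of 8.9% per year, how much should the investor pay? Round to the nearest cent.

Level perpetuity: PV = C / r = 1,690.00 / 0.089 = 18,988.76

18988.76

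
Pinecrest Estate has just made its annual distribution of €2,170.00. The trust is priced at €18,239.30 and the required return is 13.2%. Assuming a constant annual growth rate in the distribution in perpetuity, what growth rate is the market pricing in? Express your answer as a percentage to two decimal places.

P = D₀(1+g)/(r−g) ⇒ P(r−g) = D₀(1+g) ⇒ g(P+D₀) = P·r − D₀
g = (P·r − D₀)/(P + D₀) = (€18,239.30×0.132 − €2,170.00) / (€18,239.30 + €2,170.00) = 0.011641

1.16%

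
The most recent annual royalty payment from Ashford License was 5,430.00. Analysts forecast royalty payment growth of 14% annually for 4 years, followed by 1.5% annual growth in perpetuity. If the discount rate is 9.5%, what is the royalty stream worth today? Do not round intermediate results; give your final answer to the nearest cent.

D_1 = 6190.20000
D_2 = 7056.82800
D_3 = 8044.78392
D_4 = 9171.05367
Terminal value at year 4: TV = D_4×(1+g_2)/(r−g_2) = 9308.61947/0.08 = 116357.74342
P_0 = D_1/(1+r)^1 + D_2/(1+r)^2 + D_3/(1+r)^3 + D_4/(1+r)^4 + TV/(1+r)^4
    = 5653.15068 + 5885.47195 + 6127.34066 + 6379.14918 + 80935.45517 = 104980.56764

104980.57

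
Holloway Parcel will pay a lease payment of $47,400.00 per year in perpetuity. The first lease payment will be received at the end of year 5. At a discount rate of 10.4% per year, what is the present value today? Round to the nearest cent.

$306809.43

Value at end of year 4: C / r = $47,400.00 / 0.104 = $455,769.2308
Discount to today: PV = $455,769.2308 / (1 + 0.104)^4 = $455,769.2308 / 1.485512 = $306,809.43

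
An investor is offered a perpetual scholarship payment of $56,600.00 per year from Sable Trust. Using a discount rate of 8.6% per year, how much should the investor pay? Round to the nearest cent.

Level perpetuity: PV = C / r = $56,600.00 / 0.086 = $658,139.53

$658139.53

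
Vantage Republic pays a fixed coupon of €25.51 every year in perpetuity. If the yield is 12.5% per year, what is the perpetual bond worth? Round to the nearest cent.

€204.08

Level perpetuity: PV = C / r = €25.51 / 0.125 = €204.08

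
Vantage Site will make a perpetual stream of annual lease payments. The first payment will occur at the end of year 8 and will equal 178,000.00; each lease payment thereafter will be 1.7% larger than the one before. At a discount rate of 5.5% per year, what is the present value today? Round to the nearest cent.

Value at end of year 7: C₁ / (r − g) = 178,000.00 / (0.055 − 0.017) = 4,684,210.5263
Discount to today: PV = 4,684,210.5263 / (1 + 0.055)^7 = 4,684,210.5263 / 1.454679 = 3,220,098.73

3220098.73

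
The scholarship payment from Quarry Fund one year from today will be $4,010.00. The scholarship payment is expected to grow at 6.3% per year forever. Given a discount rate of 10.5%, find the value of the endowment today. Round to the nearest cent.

Growing perpetuity: P = D₁ / (r − g) = $4,010.0000 / (0.105 − 0.063) = $95,476.19

$95476.19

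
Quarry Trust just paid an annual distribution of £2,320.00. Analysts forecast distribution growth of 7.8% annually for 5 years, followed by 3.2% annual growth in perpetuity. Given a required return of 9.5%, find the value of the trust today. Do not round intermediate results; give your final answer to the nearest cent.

£46214.71

D_1 = 2500.96000
D_2 = 2696.03488
D_3 = 2906.32560
D_4 = 3133.01900
D_5 = 3377.39448
Terminal value at year 5: TV = D_5×(1+g_2)/(r−g_2) = 3485.47110/0.063 = 55324.93814
P_0 = D_1/(1+r)^1 + D_2/(1+r)^2 + D_3/(1+r)^3 + D_4/(1+r)^4 + D_5/(1+r)^5 + TV/(1+r)^5
    = 2283.98174 + 2248.52266 + 2213.61409 + 2179.24748 + 2145.41441 + 35143.93128 = 46214.71165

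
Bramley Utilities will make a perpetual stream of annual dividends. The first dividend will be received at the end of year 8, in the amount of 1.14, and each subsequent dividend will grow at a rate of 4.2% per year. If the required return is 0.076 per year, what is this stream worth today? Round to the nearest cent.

Value at end of year 7: C₁ / (r − g) = 1.14 / (0.076 − 0.042) = 33.5294
Discount to today: PV = 33.5294 / (1 + 0.076)^7 = 33.5294 / 1.669882 = 20.08

20.08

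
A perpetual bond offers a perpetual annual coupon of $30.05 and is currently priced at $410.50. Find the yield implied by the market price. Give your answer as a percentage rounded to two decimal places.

7.32%

P = C/r ⇒ r = C/P = $30.05/$410.50 = 0.073203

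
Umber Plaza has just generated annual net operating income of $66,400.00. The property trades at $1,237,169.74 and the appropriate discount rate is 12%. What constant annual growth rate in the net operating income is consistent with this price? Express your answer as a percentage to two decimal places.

P = D₀(1+g)/(r−g) ⇒ P(r−g) = D₀(1+g) ⇒ g(P+D₀) = P·r − D₀
g = (P·r − D₀)/(P + D₀) = ($1,237,169.74×0.12 − $66,400.00) / ($1,237,169.74 + $66,400.00) = 0.062951

6.30%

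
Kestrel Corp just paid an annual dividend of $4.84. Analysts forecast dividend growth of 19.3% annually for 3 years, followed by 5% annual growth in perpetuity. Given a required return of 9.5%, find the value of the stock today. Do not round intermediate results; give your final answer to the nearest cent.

$163.33

D_1 = 5.77412
D_2 = 6.88853
D_3 = 8.21801
Terminal value at year 3: TV = D_3×(1+g_2)/(r−g_2) = 8.62891/0.045 = 191.75358
P_0 = D_1/(1+r)^1 + D_2/(1+r)^2 + D_3/(1+r)^3 + TV/(1+r)^3
    = 5.27317 + 5.74511 + 6.25928 + 146.04985 = 163.32741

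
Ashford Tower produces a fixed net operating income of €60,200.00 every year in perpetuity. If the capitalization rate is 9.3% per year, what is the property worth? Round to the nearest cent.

€647311.83

Level perpetuity: PV = C / r = €60,200.00 / 0.093 = €647,311.83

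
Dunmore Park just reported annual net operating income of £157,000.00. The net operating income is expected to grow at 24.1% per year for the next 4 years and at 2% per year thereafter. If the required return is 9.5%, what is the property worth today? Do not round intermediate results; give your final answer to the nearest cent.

£4389802.49

D_1 = 194837.00000
D_2 = 241792.71700
D_3 = 300064.76180
D_4 = 372380.36939
Terminal value at year 4: TV = D_4×(1+g_2)/(r−g_2) = 379827.97678/0.075 = 5064373.02371
P_0 = D_1/(1+r)^1 + D_2/(1+r)^2 + D_3/(1+r)^3 + D_4/(1+r)^4 + TV/(1+r)^4
    = 177933.33333 + 201657.77778 + 228545.48148 + 259018.21235 + 3522647.68790 = 4389802.49284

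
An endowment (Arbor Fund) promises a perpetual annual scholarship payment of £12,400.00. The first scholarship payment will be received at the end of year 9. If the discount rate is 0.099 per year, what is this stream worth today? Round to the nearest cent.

£58857.93

Value at end of year 8: C / r = £12,400.00 / 0.099 = £125,252.5253
Discount to today: PV = £125,252.5253 / (1 + 0.099)^8 = £125,252.5253 / 2.128049 = £58,857.93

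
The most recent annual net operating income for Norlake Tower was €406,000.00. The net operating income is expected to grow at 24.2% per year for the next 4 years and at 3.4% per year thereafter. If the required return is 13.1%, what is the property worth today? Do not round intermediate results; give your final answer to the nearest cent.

€8357293.56

D_1 = 504252.00000
D_2 = 626280.98400
D_3 = 777840.98213
D_4 = 966078.49980
Terminal value at year 4: TV = D_4×(1+g_2)/(r−g_2) = 998925.16880/0.097 = 10298197.61646
P_0 = D_1/(1+r)^1 + D_2/(1+r)^2 + D_3/(1+r)^3 + D_4/(1+r)^4 + TV/(1+r)^4
    = 445846.15385 + 489602.93818 + 537654.15492 + 590421.27357 + 6293769.03994 = 8357293.56045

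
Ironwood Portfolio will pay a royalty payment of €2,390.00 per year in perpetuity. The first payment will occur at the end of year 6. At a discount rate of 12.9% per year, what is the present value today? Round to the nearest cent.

€10100.40

Value at end of year 5: C / r = €2,390.00 / 0.129 = €18,527.1318
Discount to today: PV = €18,527.1318 / (1 + 0.129)^5 = €18,527.1318 / 1.834297 = €10,100.40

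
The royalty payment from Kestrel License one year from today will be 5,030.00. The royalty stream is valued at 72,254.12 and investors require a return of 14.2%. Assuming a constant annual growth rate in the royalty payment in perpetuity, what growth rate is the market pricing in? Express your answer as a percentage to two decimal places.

7.24%

P = D₁/(r−g) ⇒ g = r − D₁/P = 0.142 − 5,030.00/72,254.12 = 0.072385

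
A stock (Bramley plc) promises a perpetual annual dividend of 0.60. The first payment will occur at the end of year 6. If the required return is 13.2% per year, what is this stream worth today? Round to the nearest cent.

2.45

Value at end of year 5: C / r = 0.60 / 0.132 = 4.5455
Discount to today: PV = 4.5455 / (1 + 0.132)^5 = 4.5455 / 1.858798 = 2.45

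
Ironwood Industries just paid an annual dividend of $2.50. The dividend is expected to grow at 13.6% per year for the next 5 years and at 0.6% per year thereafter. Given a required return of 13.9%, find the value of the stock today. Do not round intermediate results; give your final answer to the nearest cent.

D_1 = 2.84000
D_2 = 3.22624
D_3 = 3.66501
D_4 = 4.16345
D_5 = 4.72968
Terminal value at year 5: TV = D_5×(1+g_2)/(r−g_2) = 4.75806/0.133 = 35.77487
P_0 = D_1/(1+r)^1 + D_2/(1+r)^2 + D_3/(1+r)^3 + D_4/(1+r)^4 + D_5/(1+r)^5 + TV/(1+r)^5
    = 2.49342 + 2.48685 + 2.48030 + 2.47376 + 2.46725 + 18.66205 = 31.06363

$31.06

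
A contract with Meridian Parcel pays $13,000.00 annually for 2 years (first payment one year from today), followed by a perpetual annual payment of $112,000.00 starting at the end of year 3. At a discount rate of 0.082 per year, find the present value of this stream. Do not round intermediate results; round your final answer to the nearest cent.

PV of 2-year annuity: $13,000.00 × [1 − (1+0.082)^−2] / 0.082 = 23119.02720
Perpetuity value at year 2: $112,000.00 / 0.082 = 1365853.65854
PV of perpetuity: 1365853.65854 / (1+0.082)^2 = 1166674.34727
Total PV = 23119.02720 + 1166674.34727 = 1189793.37447

$1189793.37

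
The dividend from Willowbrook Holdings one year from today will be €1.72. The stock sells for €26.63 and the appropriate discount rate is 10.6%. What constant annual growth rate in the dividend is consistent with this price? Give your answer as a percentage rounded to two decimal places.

P = D₁/(r−g) ⇒ g = r − D₁/P = 0.106 − €1.72/€26.63 = 0.041411

4.14%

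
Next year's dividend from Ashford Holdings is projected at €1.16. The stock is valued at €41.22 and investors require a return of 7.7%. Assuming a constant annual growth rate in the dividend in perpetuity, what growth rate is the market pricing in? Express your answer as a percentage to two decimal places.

P = D₁/(r−g) ⇒ g = r − D₁/P = 0.077 − €1.16/€41.22 = 0.048858

4.89%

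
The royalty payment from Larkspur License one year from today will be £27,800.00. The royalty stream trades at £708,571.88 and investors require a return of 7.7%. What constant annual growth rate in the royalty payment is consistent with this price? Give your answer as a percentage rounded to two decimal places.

P = D₁/(r−g) ⇒ g = r − D₁/P = 0.077 − £27,800.00/£708,571.88 = 0.037766

3.78%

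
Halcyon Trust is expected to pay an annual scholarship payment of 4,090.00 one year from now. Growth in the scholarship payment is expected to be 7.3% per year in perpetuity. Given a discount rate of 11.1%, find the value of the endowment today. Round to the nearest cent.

107631.58

Growing perpetuity: P = D₁ / (r − g) = 4,090.0000 / (0.111 − 0.073) = 107,631.58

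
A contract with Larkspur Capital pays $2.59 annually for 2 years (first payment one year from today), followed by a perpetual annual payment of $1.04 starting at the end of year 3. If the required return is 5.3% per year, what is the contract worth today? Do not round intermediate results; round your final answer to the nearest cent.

$22.49

PV of 2-year annuity: $2.59 × [1 − (1+0.053)^−2] / 0.053 = 4.79548
Perpetuity value at year 2: $1.04 / 0.053 = 19.62264
PV of perpetuity: 19.62264 / (1+0.053)^2 = 17.69704
Total PV = 4.79548 + 17.69704 = 22.49252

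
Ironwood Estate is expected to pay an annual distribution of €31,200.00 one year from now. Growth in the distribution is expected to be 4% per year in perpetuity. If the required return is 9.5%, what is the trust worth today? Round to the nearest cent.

Growing perpetuity: P = D₁ / (r − g) = €31,200.0000 / (0.095 − 0.04) = €567,272.73

€567272.73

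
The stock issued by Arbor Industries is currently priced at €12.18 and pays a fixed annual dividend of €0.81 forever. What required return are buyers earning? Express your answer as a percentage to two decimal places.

P = C/r ⇒ r = C/P = €0.81/€12.18 = 0.066502

6.65%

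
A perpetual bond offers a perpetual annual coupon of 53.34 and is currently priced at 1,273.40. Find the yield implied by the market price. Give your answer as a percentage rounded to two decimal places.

4.19%

P = C/r ⇒ r = C/P = 53.34/1,273.40 = 0.041888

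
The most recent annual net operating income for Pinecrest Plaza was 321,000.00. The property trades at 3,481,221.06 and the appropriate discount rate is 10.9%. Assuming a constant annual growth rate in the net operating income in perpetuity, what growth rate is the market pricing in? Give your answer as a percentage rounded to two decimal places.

P = D₀(1+g)/(r−g) ⇒ P(r−g) = D₀(1+g) ⇒ g(P+D₀) = P·r − D₀
g = (P·r − D₀)/(P + D₀) = (3,481,221.06×0.109 − 321,000.00) / (3,481,221.06 + 321,000.00) = 0.015373

1.54%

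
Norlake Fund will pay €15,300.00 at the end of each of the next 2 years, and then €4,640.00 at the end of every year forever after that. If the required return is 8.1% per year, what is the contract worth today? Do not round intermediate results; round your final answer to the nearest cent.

PV of 2-year annuity: €15,300.00 × [1 − (1+0.081)^−2] / 0.081 = 27246.58790
Perpetuity value at year 2: €4,640.00 / 0.081 = 57283.95062
PV of perpetuity: 57283.95062 / (1+0.081)^2 = 49020.93311
Total PV = 27246.58790 + 49020.93311 = 76267.52101

€76267.52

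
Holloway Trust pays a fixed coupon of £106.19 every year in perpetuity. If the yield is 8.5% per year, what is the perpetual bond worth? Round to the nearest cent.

£1249.29

Level perpetuity: PV = C / r = £106.19 / 0.085 = £1,249.29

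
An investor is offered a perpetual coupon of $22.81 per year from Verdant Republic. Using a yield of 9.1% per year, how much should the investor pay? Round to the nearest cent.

Level perpetuity: PV = C / r = $22.81 / 0.091 = $250.66

$250.66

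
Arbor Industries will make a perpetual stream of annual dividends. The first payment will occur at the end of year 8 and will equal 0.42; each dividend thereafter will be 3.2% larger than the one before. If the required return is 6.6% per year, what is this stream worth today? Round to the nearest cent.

Value at end of year 7: C₁ / (r − g) = 0.42 / (0.066 − 0.032) = 12.3529
Discount to today: PV = 12.3529 / (1 + 0.066)^7 = 12.3529 / 1.564229 = 7.90

7.90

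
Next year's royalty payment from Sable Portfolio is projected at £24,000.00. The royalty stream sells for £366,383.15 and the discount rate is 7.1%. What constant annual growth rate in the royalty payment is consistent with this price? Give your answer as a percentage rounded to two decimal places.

P = D₁/(r−g) ⇒ g = r − D₁/P = 0.071 − £24,000.00/£366,383.15 = 0.005495

0.55%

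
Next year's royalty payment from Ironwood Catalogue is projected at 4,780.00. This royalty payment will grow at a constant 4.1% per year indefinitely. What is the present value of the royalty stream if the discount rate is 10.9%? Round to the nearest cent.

70294.12

Growing perpetuity: P = D₁ / (r − g) = 4,780.0000 / (0.109 − 0.041) = 70,294.12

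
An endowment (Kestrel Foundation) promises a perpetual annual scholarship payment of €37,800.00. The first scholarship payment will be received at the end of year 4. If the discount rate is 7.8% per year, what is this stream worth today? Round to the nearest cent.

€386848.50

Value at end of year 3: C / r = €37,800.00 / 0.078 = €484,615.3846
Discount to today: PV = €484,615.3846 / (1 + 0.078)^3 = €484,615.3846 / 1.252727 = €386,848.50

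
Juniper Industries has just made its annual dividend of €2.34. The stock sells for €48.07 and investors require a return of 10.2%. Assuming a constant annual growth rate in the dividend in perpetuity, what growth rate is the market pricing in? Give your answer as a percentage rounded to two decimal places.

5.08%

P = D₀(1+g)/(r−g) ⇒ P(r−g) = D₀(1+g) ⇒ g(P+D₀) = P·r − D₀
g = (P·r − D₀)/(P + D₀) = (€48.07×0.102 − €2.34) / (€48.07 + €2.34) = 0.050846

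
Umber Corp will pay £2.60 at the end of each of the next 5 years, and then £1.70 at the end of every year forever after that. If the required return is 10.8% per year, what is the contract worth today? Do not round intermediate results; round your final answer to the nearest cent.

PV of 5-year annuity: £2.60 × [1 − (1+0.108)^−5] / 0.108 = 9.65787
Perpetuity value at year 5: £1.70 / 0.108 = 15.74074
PV of perpetuity: 15.74074 / (1+0.108)^5 = 9.42598
Total PV = 9.65787 + 9.42598 = 19.08385

£19.08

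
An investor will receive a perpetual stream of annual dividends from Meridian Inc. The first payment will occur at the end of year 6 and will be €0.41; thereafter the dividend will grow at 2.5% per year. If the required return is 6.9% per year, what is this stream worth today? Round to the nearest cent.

Value at end of year 5: C₁ / (r − g) = €0.41 / (0.069 − 0.025) = €9.3182
Discount to today: PV = €9.3182 / (1 + 0.069)^5 = €9.3182 / 1.396010 = €6.67

€6.67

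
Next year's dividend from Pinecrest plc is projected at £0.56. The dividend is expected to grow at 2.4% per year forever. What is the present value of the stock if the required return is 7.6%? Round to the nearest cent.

Growing perpetuity: P = D₁ / (r − g) = £0.5600 / (0.076 − 0.024) = £10.77

£10.77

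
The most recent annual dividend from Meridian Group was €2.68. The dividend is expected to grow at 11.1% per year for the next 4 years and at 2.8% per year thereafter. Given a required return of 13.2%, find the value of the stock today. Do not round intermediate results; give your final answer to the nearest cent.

€34.81

D_1 = 2.97748
D_2 = 3.30798
D_3 = 3.67517
D_4 = 4.08311
Terminal value at year 4: TV = D_4×(1+g_2)/(r−g_2) = 4.19744/0.104 = 40.35997
P_0 = D_1/(1+r)^1 + D_2/(1+r)^2 + D_3/(1+r)^3 + D_4/(1+r)^4 + TV/(1+r)^4
    = 2.63028 + 2.58149 + 2.53360 + 2.48660 + 24.57905 = 34.81102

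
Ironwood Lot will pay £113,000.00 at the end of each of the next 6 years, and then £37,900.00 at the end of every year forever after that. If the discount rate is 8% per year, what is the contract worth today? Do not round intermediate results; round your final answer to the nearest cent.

£820928.26

PV of 6-year annuity: £113,000.00 × [1 − (1+0.08)^−6] / 0.08 = 522385.40203
Perpetuity value at year 6: £37,900.00 / 0.08 = 473750.00000
PV of perpetuity: 473750.00000 / (1+0.08)^6 = 298542.86074
Total PV = 522385.40203 + 298542.86074 = 820928.26276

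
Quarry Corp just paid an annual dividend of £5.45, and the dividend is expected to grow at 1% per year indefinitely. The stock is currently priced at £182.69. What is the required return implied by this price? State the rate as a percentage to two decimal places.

4.01%

D₁ = £5.45 × 1.01 = £5.5045
P = D₁/(r − g) ⇒ r = D₁/P + g = £5.5045/£182.69 + 0.01 = 0.030130 + 0.01 = 0.040130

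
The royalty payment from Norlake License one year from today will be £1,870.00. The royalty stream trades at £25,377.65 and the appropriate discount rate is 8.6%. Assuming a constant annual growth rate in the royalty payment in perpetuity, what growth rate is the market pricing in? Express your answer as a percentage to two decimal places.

P = D₁/(r−g) ⇒ g = r − D₁/P = 0.086 − £1,870.00/£25,377.65 = 0.012313

1.23%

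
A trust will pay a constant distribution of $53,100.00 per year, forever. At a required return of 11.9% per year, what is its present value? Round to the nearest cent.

$446218.49

Level perpetuity: PV = C / r = $53,100.00 / 0.119 = $446,218.49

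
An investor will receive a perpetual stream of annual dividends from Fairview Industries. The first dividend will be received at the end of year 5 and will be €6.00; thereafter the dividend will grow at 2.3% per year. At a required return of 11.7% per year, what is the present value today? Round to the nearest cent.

Value at end of year 4: C₁ / (r − g) = €6.00 / (0.117 − 0.023) = €63.8298
Discount to today: PV = €63.8298 / (1 + 0.117)^4 = €63.8298 / 1.556728 = €41.00

€41.00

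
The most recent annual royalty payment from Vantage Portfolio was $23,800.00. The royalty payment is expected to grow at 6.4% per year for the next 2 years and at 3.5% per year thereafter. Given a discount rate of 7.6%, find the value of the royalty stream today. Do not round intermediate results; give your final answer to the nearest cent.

D_1 = 25323.20000
D_2 = 26943.88480
Terminal value at year 2: TV = D_2×(1+g_2)/(r−g_2) = 27886.92077/0.041 = 680168.79922
P_0 = D_1/(1+r)^1 + D_2/(1+r)^2 + TV/(1+r)^2
    = 23534.57249 + 23272.10514 + 587478.75169 = 634285.42932

$634285.43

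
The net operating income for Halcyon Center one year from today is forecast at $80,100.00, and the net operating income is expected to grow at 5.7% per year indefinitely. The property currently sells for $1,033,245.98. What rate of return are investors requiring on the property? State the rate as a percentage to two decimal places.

P = D₁/(r − g) ⇒ r = D₁/P + g = $80,100.0000/$1,033,245.98 + 0.057 = 0.077523 + 0.057 = 0.134523

13.45%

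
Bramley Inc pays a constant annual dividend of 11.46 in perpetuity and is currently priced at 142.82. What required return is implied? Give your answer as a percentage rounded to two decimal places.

8.02%

P = C/r ⇒ r = C/P = 11.46/142.82 = 0.080241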